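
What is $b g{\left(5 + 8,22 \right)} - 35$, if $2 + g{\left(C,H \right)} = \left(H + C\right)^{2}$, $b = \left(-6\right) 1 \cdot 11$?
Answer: $-80753$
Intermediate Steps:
$b = -66$ ($b = \left(-6\right) 11 = -66$)
$g{\left(C,H \right)} = -2 + \left(C + H\right)^{2}$ ($g{\left(C,H \right)} = -2 + \left(H + C\right)^{2} = -2 + \left(C + H\right)^{2}$)
$b g{\left(5 + 8,22 \right)} - 35 = - 66 \left(-2 + \left(\left(5 + 8\right) + 22\right)^{2}\right) - 35 = - 66 \left(-2 + \left(13 + 22\right)^{2}\right) - 35 = - 66 \left(-2 + 35^{2}\right) - 35 = - 66 \left(-2 + 1225\right) - 35 = \left(-66\right) 1223 - 35 = -80718 - 35 = -80753$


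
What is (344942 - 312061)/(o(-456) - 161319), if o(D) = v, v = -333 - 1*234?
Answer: -32881/161886 ≈ -0.20311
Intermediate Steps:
v = -567 (v = -333 - 234 = -567)
o(D) = -567
(344942 - 312061)/(o(-456) - 161319) = (344942 - 312061)/(-567 - 161319) = 32881/(-161886) = 32881*(-1/161886) = -32881/161886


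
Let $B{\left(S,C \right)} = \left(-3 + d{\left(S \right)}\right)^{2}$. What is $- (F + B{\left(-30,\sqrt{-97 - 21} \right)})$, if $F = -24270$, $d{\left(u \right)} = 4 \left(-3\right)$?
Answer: $24045$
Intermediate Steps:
$d{\left(u \right)} = -12$
$B{\left(S,C \right)} = 225$ ($B{\left(S,C \right)} = \left(-3 - 12\right)^{2} = \left(-15\right)^{2} = 225$)
$- (F + B{\left(-30,\sqrt{-97 - 21} \right)}) = - (-24270 + 225) = \left(-1\right) \left(-24045\right) = 24045$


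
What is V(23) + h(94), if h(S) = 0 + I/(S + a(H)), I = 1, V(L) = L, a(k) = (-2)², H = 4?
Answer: 2255/98 ≈ 23.010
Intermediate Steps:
a(k) = 4
h(S) = 1/(4 + S) (h(S) = 0 + 1/(S + 4) = 0 + 1/(4 + S) = 1/(4 + S))
V(23) + h(94) = 23 + 1/(4 + 94) = 23 + 1/98 = 2255/98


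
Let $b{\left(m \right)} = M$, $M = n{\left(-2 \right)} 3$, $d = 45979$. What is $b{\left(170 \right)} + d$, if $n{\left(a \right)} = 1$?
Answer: $45982$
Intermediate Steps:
$M = 3$ ($M = 1 \cdot 3 = 3$)
$b{\left(m \right)} = 3$
$b{\left(170 \right)} + d = 3 + 45979 = 45982$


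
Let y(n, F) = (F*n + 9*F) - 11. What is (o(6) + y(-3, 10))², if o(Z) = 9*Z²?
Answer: 139129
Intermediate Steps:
y(n, F) = -11 + 9*F + F*n (y(n, F) = (9*F + F*n) - 11 = -11 + 9*F + F*n)
(o(6) + y(-3, 10))² = (9*6² + (-11 + 9*10 + 10*(-3)))² = (9*36 + (-11 + 90 - 30))² = (324 + 49)² = 373² = 139129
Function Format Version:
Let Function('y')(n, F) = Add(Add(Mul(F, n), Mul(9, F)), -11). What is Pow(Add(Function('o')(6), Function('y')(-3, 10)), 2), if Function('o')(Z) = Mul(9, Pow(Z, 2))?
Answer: 139129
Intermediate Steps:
Function('y')(n, F) = Add(-11, Mul(9, F), Mul(F, n)) (Function('y')(n, F) = Add(Add(Mul(9, F), Mul(F, n)), -11) = Add(-11, Mul(9, F), Mul(F, n)))
Pow(Add(Function('o')(6), Function('y')(-3, 10)), 2) = Pow(Add(Mul(9, Pow(6, 2)), Add(-11, Mul(9, 10), Mul(10, -3))), 2) = Pow(Add(Mul(9, 36), Add(-11, 90, -30)), 2) = Pow(Add(324, 49), 2) = Pow(373, 2) = 139129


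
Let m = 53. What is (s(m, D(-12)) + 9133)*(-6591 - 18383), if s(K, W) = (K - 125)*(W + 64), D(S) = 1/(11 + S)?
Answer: -114805478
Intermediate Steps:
s(K, W) = (-125 + K)*(64 + W)
(s(m, D(-12)) + 9133)*(-6591 - 18383) = ((-8000 - 125/(11 - 12) + 64*53 + 53/(11 - 12)) + 9133)*(-6591 - 18383) = ((-8000 - 125/(-1) + 3392 + 53/(-1)) + 9133)*(-24974) = ((-8000 - 125*(-1) + 3392 + 53*(-1)) + 9133)*(-24974) = ((-8000 + 125 + 3392 - 53) + 9133)*(-24974) = (-4536 + 9133)*(-24974) = 4597*(-24974) = -114805478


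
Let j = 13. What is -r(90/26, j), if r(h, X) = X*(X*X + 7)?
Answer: -2288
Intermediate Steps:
r(h, X) = X*(7 + X²) (r(h, X) = X*(X² + 7) = X*(7 + X²))
-r(90/26, j) = -13*(7 + 13²) = -13*(7 + 169) = -13*176 = -1*2288 = -2288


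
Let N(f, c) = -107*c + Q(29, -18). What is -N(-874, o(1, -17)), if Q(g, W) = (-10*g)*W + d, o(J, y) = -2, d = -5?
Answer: -5429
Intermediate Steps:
Q(g, W) = -5 - 10*W*g (Q(g, W) = (-10*g)*W - 5 = -10*W*g - 5 = -5 - 10*W*g)
N(f, c) = 5215 - 107*c (N(f, c) = -107*c + (-5 - 10*(-18)*29) = -107*c + (-5 + 5220) = -107*c + 5215 = 5215 - 107*c)
-N(-874, o(1, -17)) = -(5215 - 107*(-2)) = -(5215 + 214) = -1*5429 = -5429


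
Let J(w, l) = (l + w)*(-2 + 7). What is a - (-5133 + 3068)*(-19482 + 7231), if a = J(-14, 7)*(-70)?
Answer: -25295865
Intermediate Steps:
J(w, l) = 5*l + 5*w (J(w, l) = (l + w)*5 = 5*l + 5*w)
a = 2450 (a = (5*7 + 5*(-14))*(-70) = (35 - 70)*(-70) = -35*(-70) = 2450)
a - (-5133 + 3068)*(-19482 + 7231) = 2450 - (-5133 + 3068)*(-19482 + 7231) = 2450 - (-2065)*(-12251) = 2450 - 1*25298315 = 2450 - 25298315 = -25295865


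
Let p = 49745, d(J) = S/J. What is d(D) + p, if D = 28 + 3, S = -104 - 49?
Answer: 1541942/31 ≈ 49740.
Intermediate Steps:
S = -153
D = 31
d(J) = -153/J
d(D) + p = -153/31 + 49745 = 1541942/31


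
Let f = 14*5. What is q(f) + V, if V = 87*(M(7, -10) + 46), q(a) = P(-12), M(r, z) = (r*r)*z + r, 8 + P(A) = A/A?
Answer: -38026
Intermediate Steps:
P(A) = -7 (P(A) = -8 + A/A = -8 + 1 = -7)
f = 70
M(r, z) = r + z*r² (M(r, z) = r²*z + r = z*r² + r = r + z*r²)
q(a) = -7
V = -38019 (V = 87*(7*(1 + 7*(-10)) + 46) = 87*(7*(1 - 70) + 46) = 87*(7*(-69) + 46) = 87*(-483 + 46) = 87*(-437) = -38019)
q(f) + V = -7 - 38019 = -38026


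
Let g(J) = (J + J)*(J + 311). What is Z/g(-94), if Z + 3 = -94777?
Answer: 3385/1457 ≈ 2.3233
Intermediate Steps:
Z = -94780 (Z = -3 - 94777 = -94780)
g(J) = 2*J*(311 + J) (g(J) = (2*J)*(311 + J) = 2*J*(311 + J))
Z/g(-94) = -94780*(-1/(188*(311 - 94))) = -94780/(2*(-94)*217) = -94780/(-40796) = -94780*(-1/40796) = 3385/1457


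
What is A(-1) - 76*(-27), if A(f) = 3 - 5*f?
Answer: 2060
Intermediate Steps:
A(-1) - 76*(-27) = (3 - 5*(-1)) - 76*(-27) = (3 + 5) + 2052 = 8 + 2052 = 2060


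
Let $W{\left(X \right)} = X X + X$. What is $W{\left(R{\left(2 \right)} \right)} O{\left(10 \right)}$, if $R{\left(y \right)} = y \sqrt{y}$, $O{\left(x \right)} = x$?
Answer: $80 + 20 \sqrt{2} \approx 108.28$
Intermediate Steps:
$R{\left(y \right)} = y^{\frac{3}{2}}$
$W{\left(X \right)} = X + X^{2}$ ($W{\left(X \right)} = X^{2} + X = X + X^{2}$)
$W{\left(R{\left(2 \right)} \right)} O{\left(10 \right)} = 2^{\frac{3}{2}} \left(1 + 2^{\frac{3}{2}}\right) 10 = 2 \sqrt{2} \left(1 + 2 \sqrt{2}\right) 10 = 20 \sqrt{2} \left(1 + 2 \sqrt{2}\right)$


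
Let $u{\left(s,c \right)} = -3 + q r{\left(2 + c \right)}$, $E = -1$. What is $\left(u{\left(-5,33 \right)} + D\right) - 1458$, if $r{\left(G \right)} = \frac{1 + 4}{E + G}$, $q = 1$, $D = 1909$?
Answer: $\frac{15237}{34} \approx 448.15$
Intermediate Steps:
$r{\left(G \right)} = \frac{5}{-1 + G}$ ($r{\left(G \right)} = \frac{1 + 4}{-1 + G} = \frac{5}{-1 + G}$)
$u{\left(s,c \right)} = -3 + \frac{5}{1 + c}$ ($u{\left(s,c \right)} = -3 + 1 \frac{5}{-1 + \left(2 + c\right)} = -3 + 1 \frac{5}{1 + c} = -3 + \frac{5}{1 + c}$)
$\left(u{\left(-5,33 \right)} + D\right) - 1458 = \left(\frac{2 - 99}{1 + 33} + 1909\right) - 1458 = \left(\frac{2 - 99}{34} + 1909\right) - 1458 = \left(\frac{1}{34} \left(-97\right) + 1909\right) - 1458 = \left(- \frac{97}{34} + 1909\right) - 1458 = \frac{64809}{34} - 1458 = \frac{15237}{34}$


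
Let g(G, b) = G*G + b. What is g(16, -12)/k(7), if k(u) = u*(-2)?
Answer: -122/7 ≈ -17.429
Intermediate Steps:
g(G, b) = b + G² (g(G, b) = G² + b = b + G²)
k(u) = -2*u
g(16, -12)/k(7) = (-12 + 16²)/((-2*7)) = (-12 + 256)/(-14) = 244*(-1/14) = -122/7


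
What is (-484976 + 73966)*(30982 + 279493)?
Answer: -127608329750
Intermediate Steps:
(-484976 + 73966)*(30982 + 279493) = -411010*310475 = -127608329750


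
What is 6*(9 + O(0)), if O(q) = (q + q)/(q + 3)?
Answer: 54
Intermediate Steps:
O(q) = 2*q/(3 + q) (O(q) = (2*q)/(3 + q) = 2*q/(3 + q))
6*(9 + O(0)) = 6*(9 + 2*0/(3 + 0)) = 6*(9 + 2*0/3) = 6*(9 + 2*0*(⅓)) = 6*(9 + 0) = 6*9 = 54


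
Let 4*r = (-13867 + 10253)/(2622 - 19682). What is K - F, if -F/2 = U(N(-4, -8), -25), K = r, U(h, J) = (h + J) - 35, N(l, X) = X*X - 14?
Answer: -680593/34120 ≈ -19.947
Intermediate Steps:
N(l, X) = -14 + X² (N(l, X) = X² - 14 = -14 + X²)
U(h, J) = -35 + J + h (U(h, J) = (J + h) - 35 = -35 + J + h)
r = 1807/34120 (r = ((-13867 + 10253)/(2622 - 19682))/4 = (-3614/(-17060))/4 = (-3614*(-1/17060))/4 = (¼)*(1807/8530) = 1807/34120 ≈ 0.052960)
K = 1807/34120 ≈ 0.052960
F = 20 (F = -2*(-35 - 25 + (-14 + (-8)²)) = -2*(-35 - 25 + (-14 + 64)) = -2*(-35 - 25 + 50) = -2*(-10) = 20)
K - F = 1807/34120 - 1*20 = 1807/34120 - 20 = -680593/34120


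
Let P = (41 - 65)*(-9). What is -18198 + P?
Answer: -17982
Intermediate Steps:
P = 216 (P = -24*(-9) = 216)
-18198 + P = -18198 + 216 = -17982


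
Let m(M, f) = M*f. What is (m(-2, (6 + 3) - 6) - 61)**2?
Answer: 4489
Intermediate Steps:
(m(-2, (6 + 3) - 6) - 61)**2 = (-2*((6 + 3) - 6) - 61)**2 = (-2*(9 - 6) - 61)**2 = (-2*3 - 61)**2 = (-6 - 61)**2 = (-67)**2 = 4489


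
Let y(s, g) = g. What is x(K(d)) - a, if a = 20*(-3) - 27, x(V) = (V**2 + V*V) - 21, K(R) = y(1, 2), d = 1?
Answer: 74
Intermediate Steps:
K(R) = 2
x(V) = -21 + 2*V**2 (x(V) = (V**2 + V**2) - 21 = 2*V**2 - 21 = -21 + 2*V**2)
a = -87 (a = -60 - 27 = -87)
x(K(d)) - a = (-21 + 2*2**2) - 1*(-87) = (-21 + 2*4) + 87 = (-21 + 8) + 87 = -13 + 87 = 74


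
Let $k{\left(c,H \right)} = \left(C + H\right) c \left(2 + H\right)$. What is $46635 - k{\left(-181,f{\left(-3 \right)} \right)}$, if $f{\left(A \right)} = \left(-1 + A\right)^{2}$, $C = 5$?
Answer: $115053$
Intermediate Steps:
$k{\left(c,H \right)} = c \left(2 + H\right) \left(5 + H\right)$ ($k{\left(c,H \right)} = \left(5 + H\right) c \left(2 + H\right) = c \left(2 + H\right) \left(5 + H\right)$)
$46635 - k{\left(-181,f{\left(-3 \right)} \right)} = 46635 - - 181 \left(10 + \left(\left(-1 - 3\right)^{2}\right)^{2} + 7 \left(-1 - 3\right)^{2}\right) = 46635 - - 181 \left(10 + \left(\left(-4\right)^{2}\right)^{2} + 7 \left(-4\right)^{2}\right) = 46635 - - 181 \left(10 + 16^{2} + 7 \cdot 16\right) = 46635 - - 181 \left(10 + 256 + 112\right) = 46635 - \left(-181\right) 378 = 46635 - -68418 = 46635 + 68418 = 115053$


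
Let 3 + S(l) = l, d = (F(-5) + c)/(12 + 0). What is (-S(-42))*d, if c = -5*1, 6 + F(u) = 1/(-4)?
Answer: -675/16 ≈ -42.188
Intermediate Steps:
F(u) = -25/4 (F(u) = -6 + 1/(-4) = -6 - ¼ = -25/4)
c = -5
d = -15/16 (d = (-25/4 - 5)/(12 + 0) = -45/4/12 = -45/4*1/12 = -15/16 ≈ -0.93750)
S(l) = -3 + l
(-S(-42))*d = -(-3 - 42)*(-15/16) = -1*(-45)*(-15/16) = 45*(-15/16) = -675/16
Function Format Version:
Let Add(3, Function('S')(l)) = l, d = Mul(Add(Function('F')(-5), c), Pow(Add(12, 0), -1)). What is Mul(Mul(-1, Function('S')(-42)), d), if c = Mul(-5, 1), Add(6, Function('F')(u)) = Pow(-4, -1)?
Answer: Rational(-675, 16) ≈ -42.188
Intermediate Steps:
Function('F')(u) = Rational(-25, 4) (Function('F')(u) = Add(-6, Pow(-4, -1)) = Add(-6, Rational(-1, 4)) = Rational(-25, 4))
c = -5
d = Rational(-15, 16) (d = Mul(Add(Rational(-25, 4), -5), Pow(Add(12, 0), -1)) = Mul(Rational(-45, 4), Pow(12, -1)) = Mul(Rational(-45, 4), Rational(1, 12)) = Rational(-15, 16) ≈ -0.93750)
Function('S')(l) = Add(-3, l)
Mul(Mul(-1, Function('S')(-42)), d) = Mul(Mul(-1, Add(-3, -42)), Rational(-15, 16)) = Mul(Mul(-1, -45), Rational(-15, 16)) = Mul(45, Rational(-15, 16)) = Rational(-675, 16)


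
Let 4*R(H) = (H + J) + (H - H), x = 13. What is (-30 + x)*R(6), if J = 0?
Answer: -51/2 ≈ -25.500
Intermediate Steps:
R(H) = H/4 (R(H) = ((H + 0) + (H - H))/4 = (H + 0)/4 = H/4)
(-30 + x)*R(6) = (-30 + 13)*((¼)*6) = -17*3/2 = -51/2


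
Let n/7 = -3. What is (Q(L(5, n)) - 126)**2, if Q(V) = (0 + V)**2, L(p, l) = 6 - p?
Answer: 15625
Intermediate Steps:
n = -21 (n = 7*(-3) = -21)
Q(V) = V**2
(Q(L(5, n)) - 126)**2 = ((6 - 1*5)**2 - 126)**2 = ((6 - 5)**2 - 126)**2 = (1**2 - 126)**2 = (1 - 126)**2 = (-125)**2 = 15625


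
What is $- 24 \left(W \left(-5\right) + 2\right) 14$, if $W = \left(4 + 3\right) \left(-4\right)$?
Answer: $-47712$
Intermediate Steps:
$W = -28$ ($W = 7 \left(-4\right) = -28$)
$- 24 \left(W \left(-5\right) + 2\right) 14 = - 24 \left(\left(-28\right) \left(-5\right) + 2\right) 14 = - 24 \left(140 + 2\right) 14 = \left(-24\right) 142 \cdot 14 = \left(-3408\right) 14 = -47712$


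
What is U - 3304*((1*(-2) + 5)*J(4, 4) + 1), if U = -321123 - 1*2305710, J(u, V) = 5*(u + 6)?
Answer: -3125737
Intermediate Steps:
J(u, V) = 30 + 5*u (J(u, V) = 5*(6 + u) = 30 + 5*u)
U = -2626833 (U = -321123 - 2305710 = -2626833)
U - 3304*((1*(-2) + 5)*J(4, 4) + 1) = -2626833 - 3304*((1*(-2) + 5)*(30 + 5*4) + 1) = -2626833 - 3304*((-2 + 5)*(30 + 20) + 1) = -2626833 - 3304*(3*50 + 1) = -2626833 - 3304*(150 + 1) = -2626833 - 3304*151 = -2626833 - 498904 = -3125737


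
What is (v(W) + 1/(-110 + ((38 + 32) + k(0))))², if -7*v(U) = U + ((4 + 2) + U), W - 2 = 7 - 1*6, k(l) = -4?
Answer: 286225/94864 ≈ 3.0172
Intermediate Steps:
W = 3 (W = 2 + (7 - 1*6) = 2 + (7 - 6) = 2 + 1 = 3)
v(U) = -6/7 - 2*U/7 (v(U) = -(U + ((4 + 2) + U))/7 = -(U + (6 + U))/7 = -(6 + 2*U)/7 = -6/7 - 2*U/7)
(v(W) + 1/(-110 + ((38 + 32) + k(0))))² = ((-6/7 - 2/7*3) + 1/(-110 + ((38 + 32) - 4)))² = ((-6/7 - 6/7) + 1/(-110 + (70 - 4)))² = (-12/7 + 1/(-110 + 66))² = (-12/7 + 1/(-44))² = (-12/7 - 1/44)² = (-535/308)² = 286225/94864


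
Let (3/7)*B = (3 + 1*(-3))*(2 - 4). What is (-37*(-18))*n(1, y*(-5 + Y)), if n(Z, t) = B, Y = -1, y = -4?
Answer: 0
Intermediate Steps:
B = 0 (B = 7*((3 + 1*(-3))*(2 - 4))/3 = 7*((3 - 3)*(-2))/3 = 7*(0*(-2))/3 = (7/3)*0 = 0)
n(Z, t) = 0
(-37*(-18))*n(1, y*(-5 + Y)) = -37*(-18)*0 = 666*0 = 0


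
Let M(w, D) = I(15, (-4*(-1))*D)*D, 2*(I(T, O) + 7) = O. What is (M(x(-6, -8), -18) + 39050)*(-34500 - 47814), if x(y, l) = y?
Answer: -3278072736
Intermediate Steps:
I(T, O) = -7 + O/2
M(w, D) = D*(-7 + 2*D) (M(w, D) = (-7 + ((-4*(-1))*D)/2)*D = (-7 + (4*D)/2)*D = (-7 + 2*D)*D = D*(-7 + 2*D))
(M(x(-6, -8), -18) + 39050)*(-34500 - 47814) = (-18*(-7 + 2*(-18)) + 39050)*(-34500 - 47814) = (-18*(-7 - 36) + 39050)*(-82314) = (-18*(-43) + 39050)*(-82314) = (774 + 39050)*(-82314) = 39824*(-82314) = -3278072736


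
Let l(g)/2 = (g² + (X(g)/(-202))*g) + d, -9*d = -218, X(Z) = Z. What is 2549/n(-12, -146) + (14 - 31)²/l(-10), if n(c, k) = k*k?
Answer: 1543274095/1198683944 ≈ 1.2875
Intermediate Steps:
n(c, k) = k²
d = 218/9 (d = -⅑*(-218) = 218/9 ≈ 24.222)
l(g) = 436/9 + 201*g²/101 (l(g) = 2*((g² + (g/(-202))*g) + 218/9) = 2*((g² + (g*(-1/202))*g) + 218/9) = 2*((g² + (-g/202)*g) + 218/9) = 2*((g² - g²/202) + 218/9) = 2*(201*g²/202 + 218/9) = 2*(218/9 + 201*g²/202) = 436/9 + 201*g²/101)
2549/n(-12, -146) + (14 - 31)²/l(-10) = 2549/((-146)²) + (14 - 31)²/(436/9 + (201/101)*(-10)²) = 2549/21316 + (-17)²/(436/9 + (201/101)*100) = 2549*(1/21316) + 289/(436/9 + 20100/101) = 2549/21316 + 289/(224936/909) = 2549/21316 + 289*(909/224936) = 2549/21316 + 262701/224936 = 1543274095/1198683944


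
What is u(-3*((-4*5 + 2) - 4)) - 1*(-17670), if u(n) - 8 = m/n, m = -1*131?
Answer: 1166617/66 ≈ 17676.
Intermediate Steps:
m = -131
u(n) = 8 - 131/n
u(-3*((-4*5 + 2) - 4)) - 1*(-17670) = (8 - 131*(-1/(3*((-4*5 + 2) - 4)))) - 1*(-17670) = (8 - 131*(-1/(3*((-20 + 2) - 4)))) + 17670 = (8 - 131*(-1/(3*(-18 - 4)))) + 17670 = (8 - 131/((-3*(-22)))) + 17670 = (8 - 131/66) + 17670 = 397/66 + 17670 = 1166617/66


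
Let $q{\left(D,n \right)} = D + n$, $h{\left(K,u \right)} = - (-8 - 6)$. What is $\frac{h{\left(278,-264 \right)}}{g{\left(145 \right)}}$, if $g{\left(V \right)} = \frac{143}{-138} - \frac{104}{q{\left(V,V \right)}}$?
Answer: $- \frac{280140}{27911} \approx -10.037$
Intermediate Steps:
$h{\left(K,u \right)} = 14$ ($h{\left(K,u \right)} = \left(-1\right) \left(-14\right) = 14$)
$g{\left(V \right)} = - \frac{143}{138} - \frac{52}{V}$ ($g{\left(V \right)} = \frac{143}{-138} - \frac{104}{V + V} = 143 \left(- \frac{1}{138}\right) - \frac{104}{2 V} = - \frac{143}{138} - 104 \frac{1}{2 V} = - \frac{143}{138} - \frac{52}{V}$)
$\frac{h{\left(278,-264 \right)}}{g{\left(145 \right)}} = \frac{14}{- \frac{143}{138} - \frac{52}{145}} = \frac{14}{- \frac{27911}{20010}} = 14 \left(- \frac{20010}{27911}\right) = - \frac{280140}{27911}$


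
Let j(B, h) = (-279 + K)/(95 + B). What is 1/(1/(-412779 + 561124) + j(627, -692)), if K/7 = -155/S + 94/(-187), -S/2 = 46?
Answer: -1842635968360/690912871877 ≈ -2.6670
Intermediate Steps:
S = -92 (S = -2*46 = -92)
K = 142359/17204 (K = 7*(-155/(-92) + 94/(-187)) = 7*(-155*(-1/92) + 94*(-1/187)) = 7*(155/92 - 94/187) = 7*(20337/17204) = 142359/17204 ≈ 8.2748)
j(B, h) = -4657557/(17204*(95 + B)) (j(B, h) = (-279 + 142359/17204)/(95 + B) = -4657557/(17204*(95 + B)))
1/(1/(-412779 + 561124) + j(627, -692)) = 1/(1/(-412779 + 561124) - 4657557/(1634380 + 17204*627)) = 1/(1/148345 - 4657557/(1634380 + 10786908)) = 1/(1/148345 - 4657557/12421288) = 1/(-690912871877/1842635968360) = -1842635968360/690912871877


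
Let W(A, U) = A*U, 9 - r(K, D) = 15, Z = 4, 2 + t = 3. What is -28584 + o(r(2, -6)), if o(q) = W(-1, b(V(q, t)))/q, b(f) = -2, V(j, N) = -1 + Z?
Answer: -85753/3 ≈ -28584.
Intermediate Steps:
t = 1 (t = -2 + 3 = 1)
r(K, D) = -6 (r(K, D) = 9 - 1*15 = 9 - 15 = -6)
V(j, N) = 3 (V(j, N) = -1 + 4 = 3)
o(q) = 2/q (o(q) = (-1*(-2))/q = 2/q)
-28584 + o(r(2, -6)) = -28584 + 2/(-6) = -28584 + 2*(-⅙) = -28584 - ⅓ = -85753/3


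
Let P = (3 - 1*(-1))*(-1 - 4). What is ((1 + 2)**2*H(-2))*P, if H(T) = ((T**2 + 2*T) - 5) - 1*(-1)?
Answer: 720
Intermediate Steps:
H(T) = -4 + T**2 + 2*T (H(T) = (-5 + T**2 + 2*T) + 1 = -4 + T**2 + 2*T)
P = -20 (P = (3 + 1)*(-5) = 4*(-5) = -20)
((1 + 2)**2*H(-2))*P = ((1 + 2)**2*(-4 + (-2)**2 + 2*(-2)))*(-20) = (3**2*(-4 + 4 - 4))*(-20) = (9*(-4))*(-20) = -36*(-20) = 720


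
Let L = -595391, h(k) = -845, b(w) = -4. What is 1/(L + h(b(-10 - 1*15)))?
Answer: -1/596236 ≈ -1.6772e-6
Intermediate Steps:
1/(L + h(b(-10 - 1*15))) = 1/(-595391 - 845) = 1/(-596236) = -1/596236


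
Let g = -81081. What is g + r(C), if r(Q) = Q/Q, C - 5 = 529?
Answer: -81080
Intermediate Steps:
C = 534 (C = 5 + 529 = 534)
r(Q) = 1
g + r(C) = -81081 + 1 = -81080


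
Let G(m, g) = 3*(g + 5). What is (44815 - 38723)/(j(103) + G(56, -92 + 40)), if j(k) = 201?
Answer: 1523/15 ≈ 101.53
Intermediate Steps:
G(m, g) = 15 + 3*g (G(m, g) = 3*(5 + g) = 15 + 3*g)
(44815 - 38723)/(j(103) + G(56, -92 + 40)) = (44815 - 38723)/(201 + (15 + 3*(-92 + 40))) = 6092/(201 + (15 + 3*(-52))) = 6092/(201 + (15 - 156)) = 6092/(201 - 141) = 6092/60 = 6092*(1/60) = 1523/15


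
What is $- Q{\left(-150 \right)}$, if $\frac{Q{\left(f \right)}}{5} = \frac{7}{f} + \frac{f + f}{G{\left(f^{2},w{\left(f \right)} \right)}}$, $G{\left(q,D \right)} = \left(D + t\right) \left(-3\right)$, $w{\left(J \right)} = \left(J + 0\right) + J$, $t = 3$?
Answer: $\frac{5693}{2970} \approx 1.9168$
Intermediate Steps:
$w{\left(J \right)} = 2 J$ ($w{\left(J \right)} = J + J = 2 J$)
$G{\left(q,D \right)} = -9 - 3 D$ ($G{\left(q,D \right)} = \left(D + 3\right) \left(-3\right) = \left(3 + D\right) \left(-3\right) = -9 - 3 D$)
$Q{\left(f \right)} = \frac{35}{f} + \frac{10 f}{-9 - 6 f}$ ($Q{\left(f \right)} = 5 \left(\frac{7}{f} + \frac{f + f}{-9 - 3 \cdot 2 f}\right) = 5 \left(\frac{7}{f} + \frac{2 f}{-9 - 6 f}\right) = \frac{35}{f} + \frac{10 f}{-9 - 6 f}$)
$- Q{\left(-150 \right)} = - \frac{5 \left(63 - 2 \left(-150\right)^{2} + 42 \left(-150\right)\right)}{3 \left(-150\right) \left(3 + 2 \left(-150\right)\right)} = - \frac{5 \left(-1\right) \left(63 - 45000 - 6300\right)}{3 \cdot 150 \left(3 - 300\right)} = - \frac{5 \left(-1\right) \left(63 - 45000 - 6300\right)}{3 \cdot 150 \left(-297\right)} = - \frac{5 \left(-1\right) \left(-1\right) \left(-51237\right)}{3 \cdot 150 \cdot 297} = \left(-1\right) \left(- \frac{5693}{2970}\right) = \frac{5693}{2970}$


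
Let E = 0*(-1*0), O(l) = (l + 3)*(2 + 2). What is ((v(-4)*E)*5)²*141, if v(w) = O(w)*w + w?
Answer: 0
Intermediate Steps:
O(l) = 12 + 4*l (O(l) = (3 + l)*4 = 12 + 4*l)
v(w) = w + w*(12 + 4*w) (v(w) = (12 + 4*w)*w + w = w*(12 + 4*w) + w = w + w*(12 + 4*w))
E = 0 (E = 0*0 = 0)
((v(-4)*E)*5)²*141 = ((-4*(13 + 4*(-4))*0)*5)²*141 = ((-4*(13 - 16)*0)*5)²*141 = ((-4*(-3)*0)*5)²*141 = ((12*0)*5)²*141 = (0*5)²*141 = 0²*141 = 0*141 = 0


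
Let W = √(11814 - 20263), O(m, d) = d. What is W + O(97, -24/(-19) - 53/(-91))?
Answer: 3191/1729 + I*√8449 ≈ 1.8456 + 91.918*I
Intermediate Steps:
W = I*√8449 (W = √(-8449) = I*√8449 ≈ 91.918*I)
W + O(97, -24/(-19) - 53/(-91)) = I*√8449 + (-24/(-19) - 53/(-91)) = I*√8449 + (-24*(-1/19) - 53*(-1/91)) = I*√8449 + (24/19 + 53/91) = I*√8449 + 3191/1729 = 3191/1729 + I*√8449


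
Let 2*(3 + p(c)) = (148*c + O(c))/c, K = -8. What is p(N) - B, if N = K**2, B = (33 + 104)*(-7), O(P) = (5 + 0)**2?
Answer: 131865/128 ≈ 1030.2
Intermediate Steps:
O(P) = 25 (O(P) = 5**2 = 25)
B = -959 (B = 137*(-7) = -959)
N = 64 (N = (-8)**2 = 64)
p(c) = -3 + (25 + 148*c)/(2*c) (p(c) = -3 + ((148*c + 25)/c)/2 = -3 + ((25 + 148*c)/c)/2 = -3 + (25 + 148*c)/(2*c))
p(N) - B = (71 + (25/2)/64) - 1*(-959) = (71 + (25/2)*(1/64)) + 959 = (71 + 25/128) + 959 = 9113/128 + 959 = 131865/128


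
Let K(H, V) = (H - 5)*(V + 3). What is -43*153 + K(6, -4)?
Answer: -6580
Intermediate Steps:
K(H, V) = (-5 + H)*(3 + V)
-43*153 + K(6, -4) = -43*153 + (-15 - 5*(-4) + 3*6 + 6*(-4)) = -6579 + (-15 + 20 + 18 - 24) = -6579 - 1 = -6580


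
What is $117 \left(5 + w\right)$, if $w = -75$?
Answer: $-8190$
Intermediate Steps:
$117 \left(5 + w\right) = 117 \left(5 - 75\right) = 117 \left(-70\right) = -8190$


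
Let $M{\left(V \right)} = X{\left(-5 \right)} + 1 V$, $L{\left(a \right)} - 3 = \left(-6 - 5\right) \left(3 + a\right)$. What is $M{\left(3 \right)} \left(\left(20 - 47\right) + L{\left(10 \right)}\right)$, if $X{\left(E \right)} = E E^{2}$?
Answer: $20374$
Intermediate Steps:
$X{\left(E \right)} = E^{3}$
$L{\left(a \right)} = -30 - 11 a$ ($L{\left(a \right)} = 3 + \left(-6 - 5\right) \left(3 + a\right) = 3 - 11 \left(3 + a\right) = 3 - \left(33 + 11 a\right) = -30 - 11 a$)
$M{\left(V \right)} = -125 + V$ ($M{\left(V \right)} = \left(-5\right)^{3} + 1 V = -125 + V$)
$M{\left(3 \right)} \left(\left(20 - 47\right) + L{\left(10 \right)}\right) = \left(-125 + 3\right) \left(\left(20 - 47\right) - 140\right) = - 122 \left(-27 - 140\right) = \left(-122\right) \left(-167\right) = 20374$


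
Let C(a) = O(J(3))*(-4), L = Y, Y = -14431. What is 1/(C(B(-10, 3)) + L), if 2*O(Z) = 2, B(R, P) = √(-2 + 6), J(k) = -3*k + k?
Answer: -1/14435 ≈ -6.9276e-5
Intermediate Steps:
J(k) = -2*k
B(R, P) = 2 (B(R, P) = √4 = 2)
O(Z) = 1 (O(Z) = (½)*2 = 1)
L = -14431
C(a) = -4 (C(a) = 1*(-4) = -4)
1/(C(B(-10, 3)) + L) = 1/(-4 - 14431) = 1/(-14435) = -1/14435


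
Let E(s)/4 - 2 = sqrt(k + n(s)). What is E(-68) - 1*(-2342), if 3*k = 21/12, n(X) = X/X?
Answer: 2350 + 2*sqrt(57)/3 ≈ 2355.0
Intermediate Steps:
n(X) = 1
k = 7/12 (k = (21/12)/3 = (21*(1/12))/3 = (1/3)*(7/4) = 7/12 ≈ 0.58333)
E(s) = 8 + 2*sqrt(57)/3 (E(s) = 8 + 4*sqrt(7/12 + 1) = 8 + 4*sqrt(19/12) = 8 + 4*(sqrt(57)/6) = 8 + 2*sqrt(57)/3)
E(-68) - 1*(-2342) = (8 + 2*sqrt(57)/3) - 1*(-2342) = (8 + 2*sqrt(57)/3) + 2342 = 2350 + 2*sqrt(57)/3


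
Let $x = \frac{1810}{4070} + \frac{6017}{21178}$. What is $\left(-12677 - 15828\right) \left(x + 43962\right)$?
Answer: $- \frac{10801524136722445}{8619446} \approx -1.2532 \cdot 10^{9}$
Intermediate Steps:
$x = \frac{6282137}{8619446}$ ($x = 1810 \cdot \frac{1}{4070} + 6017 \cdot \frac{1}{21178} = \frac{181}{407} + \frac{6017}{21178} = \frac{6282137}{8619446} \approx 0.72883$)
$\left(-12677 - 15828\right) \left(x + 43962\right) = \left(-12677 - 15828\right) \left(\frac{6282137}{8619446} + 43962\right) = \left(-28505\right) \frac{378934367189}{8619446} = - \frac{10801524136722445}{8619446}$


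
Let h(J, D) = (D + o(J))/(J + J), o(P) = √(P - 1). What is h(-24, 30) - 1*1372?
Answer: -10981/8 - 5*I/48 ≈ -1372.6 - 0.10417*I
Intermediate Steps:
o(P) = √(-1 + P)
h(J, D) = (D + √(-1 + J))/(2*J) (h(J, D) = (D + √(-1 + J))/(J + J) = (D + √(-1 + J))/((2*J)) = (D + √(-1 + J))*(1/(2*J)) = (D + √(-1 + J))/(2*J))
h(-24, 30) - 1*1372 = (½)*(30 + √(-1 - 24))/(-24) - 1*1372 = (½)*(-1/24)*(30 + √(-25)) - 1372 = (½)*(-1/24)*(30 + 5*I) - 1372 = (-5/8 - 5*I/48) - 1372 = -10981/8 - 5*I/48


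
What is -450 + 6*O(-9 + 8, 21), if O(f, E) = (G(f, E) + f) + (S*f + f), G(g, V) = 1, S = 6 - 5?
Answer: -462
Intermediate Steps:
S = 1
O(f, E) = 1 + 3*f (O(f, E) = (1 + f) + (1*f + f) = (1 + f) + (f + f) = (1 + f) + 2*f = 1 + 3*f)
-450 + 6*O(-9 + 8, 21) = -450 + 6*(1 + 3*(-9 + 8)) = -450 + 6*(1 + 3*(-1)) = -450 + 6*(1 - 3) = -450 + 6*(-2) = -450 - 12 = -462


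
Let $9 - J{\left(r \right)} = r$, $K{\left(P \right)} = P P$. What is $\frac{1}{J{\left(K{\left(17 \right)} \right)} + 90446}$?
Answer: $\frac{1}{90166} \approx 1.1091 \cdot 10^{-5}$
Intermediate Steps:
$K{\left(P \right)} = P^{2}$
$J{\left(r \right)} = 9 - r$
$\frac{1}{J{\left(K{\left(17 \right)} \right)} + 90446} = \frac{1}{\left(9 - 17^{2}\right) + 90446} = \frac{1}{\left(9 - 289\right) + 90446} = \frac{1}{-280 + 90446} = \frac{1}{90166}$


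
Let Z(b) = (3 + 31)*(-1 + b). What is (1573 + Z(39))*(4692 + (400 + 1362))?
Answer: 18490710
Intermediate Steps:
Z(b) = -34 + 34*b (Z(b) = 34*(-1 + b) = -34 + 34*b)
(1573 + Z(39))*(4692 + (400 + 1362)) = (1573 + (-34 + 34*39))*(4692 + (400 + 1362)) = (1573 + (-34 + 1326))*(4692 + 1762) = (1573 + 1292)*6454 = 2865*6454 = 18490710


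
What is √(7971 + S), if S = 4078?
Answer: √12049 ≈ 109.77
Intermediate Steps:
√(7971 + S) = √(7971 + 4078) = √12049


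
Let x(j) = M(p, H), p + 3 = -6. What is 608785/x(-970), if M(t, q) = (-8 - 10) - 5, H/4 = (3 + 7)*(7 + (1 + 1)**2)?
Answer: -608785/23 ≈ -26469.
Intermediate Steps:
p = -9 (p = -3 - 6 = -9)
H = 440 (H = 4*((3 + 7)*(7 + (1 + 1)**2)) = 4*(10*(7 + 2**2)) = 4*(10*(7 + 4)) = 4*(10*11) = 4*110 = 440)
M(t, q) = -23 (M(t, q) = -18 - 5 = -23)
x(j) = -23
608785/x(-970) = 608785/(-23) = 608785*(-1/23) = -608785/23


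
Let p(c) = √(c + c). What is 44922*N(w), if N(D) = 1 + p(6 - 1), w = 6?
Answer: 44922 + 44922*√10 ≈ 1.8698e+5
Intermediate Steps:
p(c) = √2*√c (p(c) = √(2*c) = √2*√c)
N(D) = 1 + √10 (N(D) = 1 + √2*√(6 - 1) = 1 + √2*√5 = 1 + √10)
44922*N(w) = 44922*(1 + √10) = 44922 + 44922*√10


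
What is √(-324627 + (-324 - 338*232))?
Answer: I*√403367 ≈ 635.11*I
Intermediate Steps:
√(-324627 + (-324 - 338*232)) = √(-324627 + (-324 - 78416)) = √(-324627 - 78740) = √(-403367) = I*√403367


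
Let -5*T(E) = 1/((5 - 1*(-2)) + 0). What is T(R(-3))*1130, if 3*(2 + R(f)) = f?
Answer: -226/7 ≈ -32.286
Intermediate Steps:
R(f) = -2 + f/3
T(E) = -1/35 (T(E) = -1/(5*((5 - 1*(-2)) + 0)) = -1/(5*((5 + 2) + 0)) = -1/(5*(7 + 0)) = -⅕/7 = -⅕*⅐ = -1/35)
T(R(-3))*1130 = -1/35*1130 = -226/7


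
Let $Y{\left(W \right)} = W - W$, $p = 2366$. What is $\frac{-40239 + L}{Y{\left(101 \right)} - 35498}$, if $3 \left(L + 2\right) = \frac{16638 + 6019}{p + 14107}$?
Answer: $\frac{994323661}{877137831} \approx 1.1336$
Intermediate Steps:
$Y{\left(W \right)} = 0$
$L = - \frac{76181}{49419}$ ($L = -2 + \frac{\left(16638 + 6019\right) \frac{1}{2366 + 14107}}{3} = -2 + \frac{22657 \cdot \frac{1}{16473}}{3} = -2 + \frac{1}{3} \cdot \frac{22657}{16473} = -2 + \frac{22657}{49419} = - \frac{76181}{49419} \approx -1.5415$)
$\frac{-40239 + L}{Y{\left(101 \right)} - 35498} = \frac{-40239 - \frac{76181}{49419}}{0 - 35498} = - \frac{1988647322}{49419 \left(-35498\right)} = \left(- \frac{1988647322}{49419}\right) \left(- \frac{1}{35498}\right) = \frac{994323661}{877137831}$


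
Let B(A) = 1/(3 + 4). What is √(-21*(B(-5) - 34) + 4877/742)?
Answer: √395069738/742 ≈ 26.788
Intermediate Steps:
B(A) = ⅐ (B(A) = 1/7 = ⅐)
√(-21*(B(-5) - 34) + 4877/742) = √(-21*(⅐ - 34) + 4877/742) = √(-21*(-237/7) + 4877*(1/742)) = √(711 + 4877/742) = √(532439/742) = √395069738/742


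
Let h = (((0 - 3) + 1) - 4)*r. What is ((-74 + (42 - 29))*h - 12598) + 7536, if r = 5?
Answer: -3232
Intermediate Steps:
h = -30 (h = (((0 - 3) + 1) - 4)*5 = ((-3 + 1) - 4)*5 = (-2 - 4)*5 = -6*5 = -30)
((-74 + (42 - 29))*h - 12598) + 7536 = ((-74 + (42 - 29))*(-30) - 12598) + 7536 = ((-74 + 13)*(-30) - 12598) + 7536 = (-61*(-30) - 12598) + 7536 = (1830 - 12598) + 7536 = -10768 + 7536 = -3232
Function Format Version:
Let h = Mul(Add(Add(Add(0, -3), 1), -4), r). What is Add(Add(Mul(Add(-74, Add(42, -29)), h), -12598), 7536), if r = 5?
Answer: -3232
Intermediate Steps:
h = -30 (h = Mul(Add(Add(Add(0, -3), 1), -4), 5) = Mul(Add(Add(-3, 1), -4), 5) = Mul(Add(-2, -4), 5) = Mul(-6, 5) = -30)
Add(Add(Mul(Add(-74, Add(42, -29)), h), -12598), 7536) = Add(Add(Mul(Add(-74, Add(42, -29)), -30), -12598), 7536) = Add(Add(Mul(Add(-74, 13), -30), -12598), 7536) = Add(Add(Mul(-61, -30), -12598), 7536) = Add(Add(1830, -12598), 7536) = Add(-10768, 7536) = -3232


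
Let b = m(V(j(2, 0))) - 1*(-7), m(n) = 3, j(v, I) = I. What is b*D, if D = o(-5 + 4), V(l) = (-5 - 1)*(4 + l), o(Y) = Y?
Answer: -10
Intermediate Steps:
V(l) = -24 - 6*l (V(l) = -6*(4 + l) = -24 - 6*l)
b = 10 (b = 3 - 1*(-7) = 3 + 7 = 10)
D = -1 (D = -5 + 4 = -1)
b*D = 10*(-1) = -10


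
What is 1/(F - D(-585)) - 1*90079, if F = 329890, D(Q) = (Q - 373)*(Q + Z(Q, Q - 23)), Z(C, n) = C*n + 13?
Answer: -30674003204965/340523354 ≈ -90079.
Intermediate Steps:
Z(C, n) = 13 + C*n
D(Q) = (-373 + Q)*(13 + Q + Q*(-23 + Q)) (D(Q) = (Q - 373)*(Q + (13 + Q*(Q - 23))) = (-373 + Q)*(Q + (13 + Q*(-23 + Q))) = (-373 + Q)*(13 + Q + Q*(-23 + Q)))
1/(F - D(-585)) - 1*90079 = 1/(329890 - (-4849 + (-585)³ - 395*(-585)² + 8219*(-585))) - 1*90079 = 1/(329890 - (-4849 - 200201625 - 395*342225 - 4808115)) - 90079 = 1/(329890 - (-4849 - 200201625 - 135178875 - 4808115)) - 90079 = 1/(329890 - 1*(-340193464)) - 90079 = 1/(329890 + 340193464) - 90079 = 1/340523354 - 90079 = -30674003204965/340523354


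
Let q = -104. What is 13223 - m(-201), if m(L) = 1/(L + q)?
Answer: 4033016/305 ≈ 13223.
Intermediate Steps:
m(L) = 1/(-104 + L) (m(L) = 1/(L - 104) = 1/(-104 + L))
13223 - m(-201) = 13223 - 1/(-104 - 201) = 13223 - 1/(-305) = 13223 - 1*(-1/305) = 13223 + 1/305 = 4033016/305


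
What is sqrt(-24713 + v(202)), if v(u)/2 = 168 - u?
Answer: I*sqrt(24781) ≈ 157.42*I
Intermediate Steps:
v(u) = 336 - 2*u (v(u) = 2*(168 - u) = 336 - 2*u)
sqrt(-24713 + v(202)) = sqrt(-24713 + (336 - 2*202)) = sqrt(-24713 + (336 - 404)) = sqrt(-24713 - 68) = sqrt(-24781) = I*sqrt(24781)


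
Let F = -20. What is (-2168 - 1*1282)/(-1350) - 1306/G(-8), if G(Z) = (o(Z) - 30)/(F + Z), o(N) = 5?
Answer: -328537/225 ≈ -1460.2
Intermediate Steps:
G(Z) = -25/(-20 + Z) (G(Z) = (5 - 30)/(-20 + Z) = -25/(-20 + Z))
(-2168 - 1*1282)/(-1350) - 1306/G(-8) = (-2168 - 1*1282)/(-1350) - 1306/((-25/(-20 - 8))) = (-2168 - 1282)*(-1/1350) - 1306/((-25/(-28))) = -3450*(-1/1350) - 1306/((-25*(-1/28))) = 23/9 - 1306/25/28 = 23/9 - 1306*28/25 = 23/9 - 36568/25 = -328537/225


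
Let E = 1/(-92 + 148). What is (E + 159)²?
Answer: 79299025/3136 ≈ 25287.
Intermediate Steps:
E = 1/56 ≈ 0.017857
(E + 159)² = (1/56 + 159)² = (8905/56)² = 79299025/3136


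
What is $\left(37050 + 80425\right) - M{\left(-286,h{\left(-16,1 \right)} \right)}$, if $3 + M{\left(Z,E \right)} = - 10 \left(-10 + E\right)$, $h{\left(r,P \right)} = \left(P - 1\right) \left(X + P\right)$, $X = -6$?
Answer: $117378$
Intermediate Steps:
$h{\left(r,P \right)} = \left(-1 + P\right) \left(-6 + P\right)$ ($h{\left(r,P \right)} = \left(P - 1\right) \left(-6 + P\right) = \left(-1 + P\right) \left(-6 + P\right)$)
$M{\left(Z,E \right)} = 97 - 10 E$ ($M{\left(Z,E \right)} = -3 - 10 \left(-10 + E\right) = -3 - \left(-100 + 10 E\right) = 97 - 10 E$)
$\left(37050 + 80425\right) - M{\left(-286,h{\left(-16,1 \right)} \right)} = \left(37050 + 80425\right) - \left(97 - 10 \left(6 + 1^{2} - 7\right)\right) = 117475 - \left(97 - 10 \left(6 + 1 - 7\right)\right) = 117475 - \left(97 - 0\right) = 117475 - \left(97 + 0\right) = 117475 - 97 = 117378$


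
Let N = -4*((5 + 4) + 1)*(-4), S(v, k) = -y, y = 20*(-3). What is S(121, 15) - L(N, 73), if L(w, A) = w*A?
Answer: -11620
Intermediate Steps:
y = -60
S(v, k) = 60 (S(v, k) = -1*(-60) = 60)
N = 160 (N = -4*(9 + 1)*(-4) = -4*10*(-4) = -40*(-4) = 160)
L(w, A) = A*w
S(121, 15) - L(N, 73) = 60 - 73*160 = 60 - 1*11680 = 60 - 11680 = -11620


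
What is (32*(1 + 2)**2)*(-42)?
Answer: -12096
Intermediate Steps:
(32*(1 + 2)**2)*(-42) = (32*3**2)*(-42) = (32*9)*(-42) = 288*(-42) = -12096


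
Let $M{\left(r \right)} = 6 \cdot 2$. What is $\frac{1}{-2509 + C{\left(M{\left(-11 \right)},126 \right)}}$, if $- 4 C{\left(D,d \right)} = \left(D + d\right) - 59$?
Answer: $- \frac{4}{10115} \approx -0.00039545$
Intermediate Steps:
$M{\left(r \right)} = 12$
$C{\left(D,d \right)} = \frac{59}{4} - \frac{D}{4} - \frac{d}{4}$ ($C{\left(D,d \right)} = - \frac{\left(D + d\right) - 59}{4} = - \frac{-59 + D + d}{4} = \frac{59}{4} - \frac{D}{4} - \frac{d}{4}$)
$\frac{1}{-2509 + C{\left(M{\left(-11 \right)},126 \right)}} = \frac{1}{-2509 - \frac{79}{4}} = \frac{1}{- \frac{10115}{4}} = - \frac{4}{10115}$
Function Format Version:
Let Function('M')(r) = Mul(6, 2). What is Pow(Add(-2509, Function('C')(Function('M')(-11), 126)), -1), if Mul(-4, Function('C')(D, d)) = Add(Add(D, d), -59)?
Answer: Rational(-4, 10115) ≈ -0.00039545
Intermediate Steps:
Function('M')(r) = 12
Function('C')(D, d) = Add(Rational(59, 4), Mul(Rational(-1, 4), D), Mul(Rational(-1, 4), d)) (Function('C')(D, d) = Mul(Rational(-1, 4), Add(Add(D, d), -59)) = Mul(Rational(-1, 4), Add(-59, D, d)) = Add(Rational(59, 4), Mul(Rational(-1, 4), D), Mul(Rational(-1, 4), d)))
Pow(Add(-2509, Function('C')(Function('M')(-11), 126)), -1) = Pow(Add(-2509, Add(Rational(59, 4), Mul(Rational(-1, 4), 12), Mul(Rational(-1, 4), 126))), -1) = Pow(Add(-2509, Add(Rational(59, 4), -3, Rational(-63, 2))), -1) = Pow(Add(-2509, Rational(-79, 4)), -1) = Pow(Rational(-10115, 4), -1) = Rational(-4, 10115)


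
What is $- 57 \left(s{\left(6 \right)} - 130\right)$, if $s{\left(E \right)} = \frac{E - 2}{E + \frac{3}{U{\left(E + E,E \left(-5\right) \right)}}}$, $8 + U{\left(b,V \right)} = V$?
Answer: $\frac{552862}{75} \approx 7371.5$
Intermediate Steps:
$U{\left(b,V \right)} = -8 + V$
$s{\left(E \right)} = \frac{-2 + E}{E + \frac{3}{-8 - 5 E}}$ ($s{\left(E \right)} = \frac{E - 2}{E + \frac{3}{-8 + E \left(-5\right)}} = \frac{-2 + E}{E + \frac{3}{-8 - 5 E}}$)
$- 57 \left(s{\left(6 \right)} - 130\right) = - 57 \left(\frac{\left(-2 + 6\right) \left(8 + 5 \cdot 6\right)}{-3 + 6 \left(8 + 5 \cdot 6\right)} - 130\right) = - 57 \left(\frac{1}{-3 + 6 \left(8 + 30\right)} 4 \left(8 + 30\right) - 130\right) = - 57 \left(\frac{1}{-3 + 6 \cdot 38} \cdot 4 \cdot 38 - 130\right) = - 57 \left(\frac{1}{-3 + 228} \cdot 4 \cdot 38 - 130\right) = - 57 \left(\frac{1}{225} \cdot 4 \cdot 38 - 130\right) = - 57 \left(\frac{152}{225} - 130\right) = \left(-57\right) \left(- \frac{29098}{225}\right) = \frac{552862}{75}$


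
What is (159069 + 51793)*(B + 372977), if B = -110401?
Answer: 55367300512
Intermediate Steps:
(159069 + 51793)*(B + 372977) = (159069 + 51793)*(-110401 + 372977) = 210862*262576 = 55367300512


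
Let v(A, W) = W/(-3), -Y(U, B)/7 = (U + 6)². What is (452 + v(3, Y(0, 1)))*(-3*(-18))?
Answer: 28944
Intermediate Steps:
Y(U, B) = -7*(6 + U)² (Y(U, B) = -7*(U + 6)² = -7*(6 + U)²)
v(A, W) = -W/3 (v(A, W) = W*(-⅓) = -W/3)
(452 + v(3, Y(0, 1)))*(-3*(-18)) = (452 - (-7)*(6 + 0)²/3)*(-3*(-18)) = (452 - (-7)*6²/3)*54 = (452 - (-7)*36/3)*54 = (452 - ⅓*(-252))*54 = (452 + 84)*54 = 536*54 = 28944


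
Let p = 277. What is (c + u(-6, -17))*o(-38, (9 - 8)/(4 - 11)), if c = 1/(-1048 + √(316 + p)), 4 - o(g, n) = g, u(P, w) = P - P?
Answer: -44016/1097711 - 42*√593/1097711 ≈ -0.041030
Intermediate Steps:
u(P, w) = 0
o(g, n) = 4 - g
c = 1/(-1048 + √593) (c = 1/(-1048 + √(316 + 277)) = 1/(-1048 + √593) ≈ -0.00097690)
(c + u(-6, -17))*o(-38, (9 - 8)/(4 - 11)) = ((-1048/1097711 - √593/1097711) + 0)*(4 - 1*(-38)) = (-1048/1097711 - √593/1097711)*(4 + 38) = (-1048/1097711 - √593/1097711)*42 = -44016/1097711 - 42*√593/1097711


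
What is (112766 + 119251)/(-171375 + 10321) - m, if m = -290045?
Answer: 46712675413/161054 ≈ 2.9004e+5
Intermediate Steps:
(112766 + 119251)/(-171375 + 10321) - m = (112766 + 119251)/(-171375 + 10321) - 1*(-290045) = 232017/(-161054) + 290045 = 232017*(-1/161054) + 290045 = -232017/161054 + 290045 = 46712675413/161054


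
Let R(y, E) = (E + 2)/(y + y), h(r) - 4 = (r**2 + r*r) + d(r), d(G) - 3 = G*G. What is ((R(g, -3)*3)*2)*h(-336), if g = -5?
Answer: 203217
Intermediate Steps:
d(G) = 3 + G**2 (d(G) = 3 + G*G = 3 + G**2)
h(r) = 7 + 3*r**2 (h(r) = 4 + ((r**2 + r*r) + (3 + r**2)) = 4 + ((r**2 + r**2) + (3 + r**2)) = 4 + (2*r**2 + (3 + r**2)) = 4 + (3 + 3*r**2) = 7 + 3*r**2)
R(y, E) = (2 + E)/(2*y) (R(y, E) = (2 + E)/((2*y)) = (2 + E)*(1/(2*y)) = (2 + E)/(2*y))
((R(g, -3)*3)*2)*h(-336) = ((((1/2)*(2 - 3)/(-5))*3)*2)*(7 + 3*(-336)**2) = ((((1/2)*(-1/5)*(-1))*3)*2)*(7 + 3*112896) = (((1/10)*3)*2)*(7 + 338688) = ((3/10)*2)*338695 = (3/5)*338695 = 203217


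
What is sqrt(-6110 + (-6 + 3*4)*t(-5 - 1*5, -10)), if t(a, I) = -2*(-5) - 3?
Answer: 2*I*sqrt(1517) ≈ 77.897*I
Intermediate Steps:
t(a, I) = 7 (t(a, I) = 10 - 3 = 7)
sqrt(-6110 + (-6 + 3*4)*t(-5 - 1*5, -10)) = sqrt(-6110 + (-6 + 3*4)*7) = sqrt(-6110 + (-6 + 12)*7) = sqrt(-6110 + 6*7) = sqrt(-6110 + 42) = sqrt(-6068) = 2*I*sqrt(1517)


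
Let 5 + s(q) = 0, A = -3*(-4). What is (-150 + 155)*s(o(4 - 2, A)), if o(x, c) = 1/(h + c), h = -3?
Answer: -25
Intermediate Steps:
A = 12
o(x, c) = 1/(-3 + c)
s(q) = -5 (s(q) = -5 + 0 = -5)
(-150 + 155)*s(o(4 - 2, A)) = (-150 + 155)*(-5) = 5*(-5) = -25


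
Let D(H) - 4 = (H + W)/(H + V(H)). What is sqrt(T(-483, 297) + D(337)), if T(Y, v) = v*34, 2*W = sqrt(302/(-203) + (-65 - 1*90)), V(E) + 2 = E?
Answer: sqrt(239796854682 + 87*I*sqrt(6448701))/4872 ≈ 100.51 + 4.6302e-5*I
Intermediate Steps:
V(E) = -2 + E
W = I*sqrt(6448701)/406 (W = sqrt(302/(-203) + (-65 - 1*90))/2 = sqrt(302*(-1/203) + (-65 - 90))/2 = sqrt(-302/203 - 155)/2 = sqrt(-31767/203)/2 = (I*sqrt(6448701)/203)/2 = I*sqrt(6448701)/406 ≈ 6.2548*I)
D(H) = 4 + (H + I*sqrt(6448701)/406)/(-2 + 2*H) (D(H) = 4 + (H + I*sqrt(6448701)/406)/(H + (-2 + H)) = 4 + (H + I*sqrt(6448701)/406)/(-2 + 2*H))
T(Y, v) = 34*v
sqrt(T(-483, 297) + D(337)) = sqrt(34*297 + (-3248 + 3654*337 + I*sqrt(6448701))/(812*(-1 + 337))) = sqrt(10098 + (1/812)*(-3248 + 1231398 + I*sqrt(6448701))/336) = sqrt(10098 + (1/812)*(1/336)*(1228150 + I*sqrt(6448701))) = sqrt(10098 + (3025/672 + I*sqrt(6448701)/272832)) = sqrt(6788881/672 + I*sqrt(6448701)/272832)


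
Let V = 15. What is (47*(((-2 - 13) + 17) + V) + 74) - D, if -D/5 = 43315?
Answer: 217448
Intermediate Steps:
D = -216575 (D = -5*43315 = -216575)
(47*(((-2 - 13) + 17) + V) + 74) - D = (47*(((-2 - 13) + 17) + 15) + 74) - 1*(-216575) = (47*((-15 + 17) + 15) + 74) + 216575 = (47*(2 + 15) + 74) + 216575 = (47*17 + 74) + 216575 = (799 + 74) + 216575 = 873 + 216575 = 217448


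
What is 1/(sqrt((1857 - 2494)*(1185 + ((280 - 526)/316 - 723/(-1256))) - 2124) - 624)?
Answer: -20638592/37910705127 - 2*I*sqrt(22998123761982)/12636901709 ≈ -0.0005444 - 0.00075899*I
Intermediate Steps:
1/(sqrt((1857 - 2494)*(1185 + ((280 - 526)/316 - 723/(-1256))) - 2124) - 624) = 1/(sqrt(-637*(1185 + (-246*1/316 - 723*(-1/1256))) - 2124) - 624) = 1/(sqrt(-637*(1185 + (-123/158 + 723/1256)) - 2124) - 624) = 1/(sqrt(-637*(1185 - 20127/99224) - 2124) - 624) = 1/(sqrt(-637*117560313/99224 - 2124) - 624) = 1/(sqrt(-74885919381/99224 - 2124) - 624) = 1/(sqrt(-75096671157/99224) - 624) = 1/(9*I*sqrt(22998123761982)/49612 - 624) = 1/(-624 + 9*I*sqrt(22998123761982)/49612)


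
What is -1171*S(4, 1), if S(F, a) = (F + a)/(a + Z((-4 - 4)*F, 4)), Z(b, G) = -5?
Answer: 5855/4 ≈ 1463.8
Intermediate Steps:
S(F, a) = (F + a)/(-5 + a) (S(F, a) = (F + a)/(a - 5) = (F + a)/(-5 + a))
-1171*S(4, 1) = -1171*(4 + 1)/(-5 + 1) = -1171*5/(-4) = -(-1171)*5/4 = -1171*(-5/4) = 5855/4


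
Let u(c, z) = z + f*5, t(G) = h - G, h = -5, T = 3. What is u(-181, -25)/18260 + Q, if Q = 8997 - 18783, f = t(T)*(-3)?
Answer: -35738453/3652 ≈ -9786.0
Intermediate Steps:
t(G) = -5 - G
f = 24 (f = (-5 - 1*3)*(-3) = (-5 - 3)*(-3) = -8*(-3) = 24)
u(c, z) = 120 + z (u(c, z) = z + 24*5 = z + 120 = 120 + z)
Q = -9786
u(-181, -25)/18260 + Q = (120 - 25)/18260 - 9786 = 95*(1/18260) - 9786 = 19/3652 - 9786 = -35738453/3652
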